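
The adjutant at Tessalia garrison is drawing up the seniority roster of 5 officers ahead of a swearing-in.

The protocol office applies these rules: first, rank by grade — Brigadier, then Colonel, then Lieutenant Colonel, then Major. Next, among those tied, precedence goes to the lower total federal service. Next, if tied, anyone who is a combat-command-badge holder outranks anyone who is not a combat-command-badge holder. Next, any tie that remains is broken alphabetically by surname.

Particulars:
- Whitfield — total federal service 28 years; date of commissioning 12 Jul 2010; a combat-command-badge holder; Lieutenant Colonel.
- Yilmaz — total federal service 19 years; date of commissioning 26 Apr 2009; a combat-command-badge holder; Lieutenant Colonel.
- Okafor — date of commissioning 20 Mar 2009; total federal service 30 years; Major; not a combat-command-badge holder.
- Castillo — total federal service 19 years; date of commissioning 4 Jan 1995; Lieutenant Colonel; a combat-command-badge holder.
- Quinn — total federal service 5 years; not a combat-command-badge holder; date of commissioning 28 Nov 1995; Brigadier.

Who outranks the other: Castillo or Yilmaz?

By grade: Quinn (Brigadier); then Castillo, Yilmaz and Whitfield (Lieutenant Colonel); then Okafor (Major).
Among Castillo, Yilmaz and Whitfield, by total federal service (lower first): Castillo and Yilmaz (19 years) before Whitfield (28 years).
Castillo and Yilmaz are each a combat-command-badge holder, so the next rule applies.
Among Castillo and Yilmaz, alphabetically by surname: Castillo before Yilmaz.
So Castillo takes precedence.

Castillo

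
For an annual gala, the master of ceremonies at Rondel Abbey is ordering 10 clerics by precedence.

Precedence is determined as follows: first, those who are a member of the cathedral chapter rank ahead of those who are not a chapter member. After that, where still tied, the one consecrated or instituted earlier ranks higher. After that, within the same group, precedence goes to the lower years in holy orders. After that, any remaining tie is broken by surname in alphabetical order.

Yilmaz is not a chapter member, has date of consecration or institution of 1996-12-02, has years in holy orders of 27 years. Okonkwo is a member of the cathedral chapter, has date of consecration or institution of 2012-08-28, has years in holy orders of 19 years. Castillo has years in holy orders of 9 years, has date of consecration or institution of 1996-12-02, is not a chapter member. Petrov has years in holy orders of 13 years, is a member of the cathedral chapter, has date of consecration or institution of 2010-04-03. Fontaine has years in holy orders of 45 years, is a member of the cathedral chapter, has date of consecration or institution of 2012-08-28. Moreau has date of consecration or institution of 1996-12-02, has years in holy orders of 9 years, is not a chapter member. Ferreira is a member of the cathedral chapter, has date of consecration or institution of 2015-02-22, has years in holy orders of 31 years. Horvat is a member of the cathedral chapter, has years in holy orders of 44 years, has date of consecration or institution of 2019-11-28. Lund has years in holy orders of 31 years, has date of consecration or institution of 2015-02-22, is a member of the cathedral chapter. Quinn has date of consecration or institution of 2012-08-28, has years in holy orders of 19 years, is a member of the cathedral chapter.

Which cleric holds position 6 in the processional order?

By the first rule: Petrov, Okonkwo, Quinn, Fontaine, Ferreira, Lund and Horvat (each a member of the cathedral chapter); then Castillo, Moreau and Yilmaz (each not a chapter member).
Among Petrov, Okonkwo, Quinn, Fontaine, Ferreira, Lund and Horvat, by date of consecration or institution (earlier first): Petrov (2010-04-03) before Okonkwo, Quinn and Fontaine (2012-08-28) before Ferreira and Lund (2015-02-22) before Horvat (2019-11-28).
Among Okonkwo, Quinn and Fontaine, by years in holy orders (lower first): Okonkwo and Quinn (19 years) before Fontaine (45 years).
Among Okonkwo and Quinn, alphabetically by surname: Okonkwo before Quinn.
Ferreira and Lund both have years in holy orders 31 years, so the next rule applies.
Among Ferreira and Lund, alphabetically by surname: Ferreira before Lund.
Castillo, Moreau and Yilmaz all have date of consecration or institution 1996-12-02, so the next rule applies.
Among Castillo, Moreau and Yilmaz, by years in holy orders (lower first): Castillo and Moreau (9 years) before Yilmaz (27 years).
Among Castillo and Moreau, alphabetically by surname: Castillo before Moreau.
Order: Petrov, Okonkwo, Quinn, Fontaine, Ferreira, Lund, Horvat, Castillo, Moreau, Yilmaz.

Lund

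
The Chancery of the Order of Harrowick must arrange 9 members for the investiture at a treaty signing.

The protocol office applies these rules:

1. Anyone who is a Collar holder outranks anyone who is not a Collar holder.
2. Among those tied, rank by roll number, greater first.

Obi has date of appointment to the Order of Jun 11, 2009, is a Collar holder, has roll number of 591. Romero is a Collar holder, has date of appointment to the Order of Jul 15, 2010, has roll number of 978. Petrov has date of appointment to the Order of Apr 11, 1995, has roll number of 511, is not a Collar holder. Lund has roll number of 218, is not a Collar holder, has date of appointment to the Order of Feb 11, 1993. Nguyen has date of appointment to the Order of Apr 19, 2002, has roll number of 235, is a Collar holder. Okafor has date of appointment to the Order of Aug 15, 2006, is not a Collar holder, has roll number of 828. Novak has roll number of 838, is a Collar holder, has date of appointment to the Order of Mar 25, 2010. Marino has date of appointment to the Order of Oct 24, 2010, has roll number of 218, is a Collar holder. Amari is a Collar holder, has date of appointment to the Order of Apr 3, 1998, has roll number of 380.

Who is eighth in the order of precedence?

Petrov

By the first rule: Romero, Novak, Obi, Amari, Nguyen and Marino (each a Collar holder); then Okafor, Petrov and Lund (each not a Collar holder).
Among Romero, Novak, Obi, Amari, Nguyen and Marino, by roll number (higher first): Romero (978) before Novak (838) before Obi (591) before Amari (380) before Nguyen (235) before Marino (218).
Among Okafor, Petrov and Lund, by roll number (higher first): Okafor (828) before Petrov (511) before Lund (218).
Order: Romero, Novak, Obi, Amari, Nguyen, Marino, Okafor, Petrov, Lund.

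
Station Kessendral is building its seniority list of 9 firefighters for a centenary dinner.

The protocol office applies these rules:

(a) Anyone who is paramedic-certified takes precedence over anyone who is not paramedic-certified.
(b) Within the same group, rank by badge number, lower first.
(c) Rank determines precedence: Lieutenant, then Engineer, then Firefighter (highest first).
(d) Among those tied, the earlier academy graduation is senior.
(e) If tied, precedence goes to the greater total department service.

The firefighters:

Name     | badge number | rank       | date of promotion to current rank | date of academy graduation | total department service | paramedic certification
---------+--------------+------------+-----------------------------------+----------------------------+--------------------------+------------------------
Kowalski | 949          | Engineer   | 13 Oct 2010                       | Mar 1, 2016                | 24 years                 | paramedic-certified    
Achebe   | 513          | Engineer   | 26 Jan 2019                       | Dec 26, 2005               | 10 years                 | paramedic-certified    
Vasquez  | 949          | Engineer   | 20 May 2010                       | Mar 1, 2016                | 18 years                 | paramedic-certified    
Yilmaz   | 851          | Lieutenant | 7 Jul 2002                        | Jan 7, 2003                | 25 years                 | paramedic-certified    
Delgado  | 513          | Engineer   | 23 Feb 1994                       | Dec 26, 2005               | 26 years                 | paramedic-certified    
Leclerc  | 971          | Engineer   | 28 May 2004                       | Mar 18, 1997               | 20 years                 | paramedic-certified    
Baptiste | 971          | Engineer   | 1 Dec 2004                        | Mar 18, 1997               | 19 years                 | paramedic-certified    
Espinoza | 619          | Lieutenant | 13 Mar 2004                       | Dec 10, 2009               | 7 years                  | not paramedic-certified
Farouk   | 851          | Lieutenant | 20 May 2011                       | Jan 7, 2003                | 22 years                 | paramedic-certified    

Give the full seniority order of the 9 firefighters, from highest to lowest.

Delgado, Achebe, Yilmaz, Farouk, Kowalski, Vasquez, Leclerc, Baptiste, Espinoza

By the first rule: Delgado, Achebe, Yilmaz, Farouk, Kowalski, Vasquez, Leclerc and Baptiste (each paramedic-certified); then Espinoza (not paramedic-certified).
Among Delgado, Achebe, Yilmaz, Farouk, Kowalski, Vasquez, Leclerc and Baptiste, by badge number (lower first): Delgado and Achebe (513) before Yilmaz and Farouk (851) before Kowalski and Vasquez (949) before Leclerc and Baptiste (971).
Delgado and Achebe are each Engineer, so the next rule applies.
Delgado and Achebe both have date of academy graduation Dec 26, 2005, so the next rule applies.
Among Delgado and Achebe, by total department service (higher first): Delgado (26 years) before Achebe (10 years).
Yilmaz and Farouk are each Lieutenant, so the next rule applies.
Yilmaz and Farouk both have date of academy graduation Jan 7, 2003, so the next rule applies.
Among Yilmaz and Farouk, by total department service (higher first): Yilmaz (25 years) before Farouk (22 years).
Kowalski and Vasquez are each Engineer, so the next rule applies.
Kowalski and Vasquez both have date of academy graduation Mar 1, 2016, so the next rule applies.
Among Kowalski and Vasquez, by total department service (higher first): Kowalski (24 years) before Vasquez (18 years).
Leclerc and Baptiste are each Engineer, so the next rule applies.
Leclerc and Baptiste both have date of academy graduation Mar 18, 1997, so the next rule applies.
Among Leclerc and Baptiste, by total department service (higher first): Leclerc (20 years) before Baptiste (19 years).
Full order: Delgado, Achebe, Yilmaz, Farouk, Kowalski, Vasquez, Leclerc, Baptiste, Espinoza.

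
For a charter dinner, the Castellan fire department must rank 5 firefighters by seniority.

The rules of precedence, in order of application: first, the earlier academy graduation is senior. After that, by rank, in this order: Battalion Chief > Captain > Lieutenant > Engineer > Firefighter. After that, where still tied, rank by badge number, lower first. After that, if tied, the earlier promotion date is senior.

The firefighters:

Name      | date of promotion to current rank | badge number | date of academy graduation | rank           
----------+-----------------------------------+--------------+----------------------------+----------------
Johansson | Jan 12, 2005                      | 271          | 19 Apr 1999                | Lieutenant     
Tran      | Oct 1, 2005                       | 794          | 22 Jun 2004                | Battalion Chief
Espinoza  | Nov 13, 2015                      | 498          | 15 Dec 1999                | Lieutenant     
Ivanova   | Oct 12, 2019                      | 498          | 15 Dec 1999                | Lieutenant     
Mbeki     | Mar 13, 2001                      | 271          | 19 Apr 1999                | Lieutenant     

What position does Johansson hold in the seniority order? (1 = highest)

By date of academy graduation (earlier first): Mbeki and Johansson (both 19 Apr 1999); then Espinoza and Ivanova (both 15 Dec 1999); then Tran (22 Jun 2004).
Mbeki and Johansson are each Lieutenant, so the next rule applies.
Mbeki and Johansson both have badge number 271, so the next rule applies.
Among Mbeki and Johansson, by date of promotion to current rank (earlier first): Mbeki (Mar 13, 2001) before Johansson (Jan 12, 2005).
Espinoza and Ivanova are each Lieutenant, so the next rule applies.
Espinoza and Ivanova both have badge number 498, so the next rule applies.
Among Espinoza and Ivanova, by date of promotion to current rank (earlier first): Espinoza (Nov 13, 2015) before Ivanova (Oct 12, 2019).
Order: Mbeki, Johansson, Espinoza, Ivanova, Tran. So position 2.

2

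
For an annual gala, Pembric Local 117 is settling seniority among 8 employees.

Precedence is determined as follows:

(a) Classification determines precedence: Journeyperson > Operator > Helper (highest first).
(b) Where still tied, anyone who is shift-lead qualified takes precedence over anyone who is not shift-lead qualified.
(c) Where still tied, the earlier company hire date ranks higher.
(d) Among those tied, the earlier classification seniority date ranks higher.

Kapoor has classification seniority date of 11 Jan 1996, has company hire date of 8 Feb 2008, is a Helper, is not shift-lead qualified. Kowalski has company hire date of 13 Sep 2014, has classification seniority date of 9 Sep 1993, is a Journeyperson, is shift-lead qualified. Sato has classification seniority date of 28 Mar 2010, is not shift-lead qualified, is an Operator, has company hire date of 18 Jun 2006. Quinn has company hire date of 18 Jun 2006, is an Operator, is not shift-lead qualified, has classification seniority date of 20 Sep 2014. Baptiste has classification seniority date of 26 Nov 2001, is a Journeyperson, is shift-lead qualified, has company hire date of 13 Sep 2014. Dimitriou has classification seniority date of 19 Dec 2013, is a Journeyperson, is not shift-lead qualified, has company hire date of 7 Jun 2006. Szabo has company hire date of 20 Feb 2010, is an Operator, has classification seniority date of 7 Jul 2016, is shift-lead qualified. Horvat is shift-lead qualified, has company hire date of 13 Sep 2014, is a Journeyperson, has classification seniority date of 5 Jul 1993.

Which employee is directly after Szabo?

By classification: Horvat, Kowalski, Baptiste and Dimitriou (Journeyperson); then Szabo, Sato and Quinn (Operator); then Kapoor (Helper).
Among Horvat, Kowalski, Baptiste and Dimitriou, shift-lead qualified before not shift-lead qualified: Horvat, Kowalski and Baptiste (shift-lead qualified) before Dimitriou (not shift-lead qualified).
Horvat, Kowalski and Baptiste all have company hire date 13 Sep 2014, so the next rule applies.
Among Horvat, Kowalski and Baptiste, by classification seniority date (earlier first): Horvat (5 Jul 1993) before Kowalski (9 Sep 1993) before Baptiste (26 Nov 2001).
Among Szabo, Sato and Quinn, shift-lead qualified before not shift-lead qualified: Szabo (shift-lead qualified) before Sato and Quinn (not shift-lead qualified).
Sato and Quinn both have company hire date 18 Jun 2006, so the next rule applies.
Among Sato and Quinn, by classification seniority date (earlier first): Sato (28 Mar 2010) before Quinn (20 Sep 2014).
Order: Horvat, Kowalski, Baptiste, Dimitriou, Szabo, Sato, Quinn, Kapoor.

Sato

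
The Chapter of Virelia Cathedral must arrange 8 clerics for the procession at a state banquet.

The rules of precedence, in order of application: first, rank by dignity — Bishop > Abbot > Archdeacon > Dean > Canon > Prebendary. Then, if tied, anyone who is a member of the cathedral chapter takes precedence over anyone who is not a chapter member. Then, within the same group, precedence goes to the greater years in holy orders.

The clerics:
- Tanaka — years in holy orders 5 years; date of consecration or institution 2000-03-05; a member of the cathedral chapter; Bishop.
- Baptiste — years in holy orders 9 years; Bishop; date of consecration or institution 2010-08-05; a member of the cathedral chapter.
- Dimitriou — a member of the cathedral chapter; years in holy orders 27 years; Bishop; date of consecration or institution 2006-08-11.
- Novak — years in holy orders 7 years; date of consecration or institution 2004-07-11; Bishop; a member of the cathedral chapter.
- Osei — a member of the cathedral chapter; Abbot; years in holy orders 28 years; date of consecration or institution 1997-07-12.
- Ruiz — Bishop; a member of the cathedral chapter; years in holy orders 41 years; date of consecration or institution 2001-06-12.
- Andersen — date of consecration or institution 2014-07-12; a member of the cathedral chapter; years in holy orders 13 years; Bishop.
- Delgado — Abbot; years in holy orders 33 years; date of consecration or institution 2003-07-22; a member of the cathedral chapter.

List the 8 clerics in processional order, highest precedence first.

Ruiz, Dimitriou, Andersen, Baptiste, Novak, Tanaka, Delgado, Osei

By dignity: Ruiz, Dimitriou, Andersen, Baptiste, Novak and Tanaka (Bishop); then Delgado and Osei (Abbot).
Ruiz, Dimitriou, Andersen, Baptiste, Novak and Tanaka are each a member of the cathedral chapter, so the next rule applies.
Among Ruiz, Dimitriou, Andersen, Baptiste, Novak and Tanaka, by years in holy orders (higher first): Ruiz (41 years) before Dimitriou (27 years) before Andersen (13 years) before Baptiste (9 years) before Novak (7 years) before Tanaka (5 years).
Delgado and Osei are each a member of the cathedral chapter, so the next rule applies.
Among Delgado and Osei, by years in holy orders (higher first): Delgado (33 years) before Osei (28 years).
Full order: Ruiz, Dimitriou, Andersen, Baptiste, Novak, Tanaka, Delgado, Osei.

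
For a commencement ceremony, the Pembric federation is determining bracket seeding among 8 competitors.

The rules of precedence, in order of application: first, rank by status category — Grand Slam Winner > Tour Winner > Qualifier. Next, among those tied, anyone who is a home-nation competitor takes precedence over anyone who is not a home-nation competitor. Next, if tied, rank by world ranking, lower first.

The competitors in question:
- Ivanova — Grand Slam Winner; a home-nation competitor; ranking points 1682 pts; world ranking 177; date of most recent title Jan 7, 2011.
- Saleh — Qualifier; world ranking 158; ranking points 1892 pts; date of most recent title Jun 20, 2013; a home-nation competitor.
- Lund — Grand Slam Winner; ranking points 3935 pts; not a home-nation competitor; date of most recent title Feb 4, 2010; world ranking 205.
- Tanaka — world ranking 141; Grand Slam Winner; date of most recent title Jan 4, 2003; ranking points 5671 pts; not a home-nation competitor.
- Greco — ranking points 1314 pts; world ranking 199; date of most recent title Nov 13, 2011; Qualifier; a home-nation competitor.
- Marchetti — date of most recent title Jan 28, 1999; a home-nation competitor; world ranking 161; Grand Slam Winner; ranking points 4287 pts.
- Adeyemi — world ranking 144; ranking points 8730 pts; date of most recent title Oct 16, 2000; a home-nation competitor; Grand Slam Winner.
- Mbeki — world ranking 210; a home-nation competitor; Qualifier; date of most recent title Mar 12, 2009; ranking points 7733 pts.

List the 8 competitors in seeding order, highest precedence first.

Adeyemi, Marchetti, Ivanova, Tanaka, Lund, Saleh, Greco, Mbeki

By status category: Adeyemi, Marchetti, Ivanova, Tanaka and Lund (Grand Slam Winner); then Saleh, Greco and Mbeki (Qualifier).
Among Adeyemi, Marchetti, Ivanova, Tanaka and Lund, a home-nation competitor before not a home-nation competitor: Adeyemi, Marchetti and Ivanova (a home-nation competitor) before Tanaka and Lund (not a home-nation competitor).
Among Adeyemi, Marchetti and Ivanova, by world ranking (lower first): Adeyemi (144) before Marchetti (161) before Ivanova (177).
Among Tanaka and Lund, by world ranking (lower first): Tanaka (141) before Lund (205).
Saleh, Greco and Mbeki are each a home-nation competitor, so the next rule applies.
Among Saleh, Greco and Mbeki, by world ranking (lower first): Saleh (158) before Greco (199) before Mbeki (210).
Full order: Adeyemi, Marchetti, Ivanova, Tanaka, Lund, Saleh, Greco, Mbeki.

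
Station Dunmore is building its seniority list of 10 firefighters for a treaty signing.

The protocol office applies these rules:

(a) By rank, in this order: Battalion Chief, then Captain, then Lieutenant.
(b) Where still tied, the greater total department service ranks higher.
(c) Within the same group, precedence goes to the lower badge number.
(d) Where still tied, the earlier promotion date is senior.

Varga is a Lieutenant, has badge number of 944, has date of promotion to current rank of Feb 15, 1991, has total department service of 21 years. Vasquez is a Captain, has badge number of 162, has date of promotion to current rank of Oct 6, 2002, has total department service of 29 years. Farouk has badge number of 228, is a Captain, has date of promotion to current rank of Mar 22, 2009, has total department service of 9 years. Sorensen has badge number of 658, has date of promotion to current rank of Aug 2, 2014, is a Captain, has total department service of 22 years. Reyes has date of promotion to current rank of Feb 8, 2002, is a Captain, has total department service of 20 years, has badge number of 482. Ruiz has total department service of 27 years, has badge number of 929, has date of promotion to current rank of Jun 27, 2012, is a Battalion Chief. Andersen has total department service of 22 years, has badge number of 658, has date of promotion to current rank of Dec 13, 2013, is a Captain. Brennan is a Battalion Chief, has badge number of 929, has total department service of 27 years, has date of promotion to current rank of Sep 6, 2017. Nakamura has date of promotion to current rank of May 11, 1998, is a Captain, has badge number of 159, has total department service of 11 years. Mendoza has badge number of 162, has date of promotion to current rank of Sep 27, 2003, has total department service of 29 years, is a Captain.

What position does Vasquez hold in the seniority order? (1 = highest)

3

By rank: Ruiz and Brennan (Battalion Chief); then Vasquez, Mendoza, Andersen, Sorensen, Reyes, Nakamura and Farouk (Captain); then Varga (Lieutenant).
Ruiz and Brennan both have total department service 27 years, so the next rule applies.
Ruiz and Brennan both have badge number 929, so the next rule applies.
Among Ruiz and Brennan, by date of promotion to current rank (earlier first): Ruiz (Jun 27, 2012) before Brennan (Sep 6, 2017).
Among Vasquez, Mendoza, Andersen, Sorensen, Reyes, Nakamura and Farouk, by total department service (higher first): Vasquez and Mendoza (29 years) before Andersen and Sorensen (22 years) before Reyes (20 years) before Nakamura (11 years) before Farouk (9 years).
Vasquez and Mendoza both have badge number 162, so the next rule applies.
Among Vasquez and Mendoza, by date of promotion to current rank (earlier first): Vasquez (Oct 6, 2002) before Mendoza (Sep 27, 2003).
Andersen and Sorensen both have badge number 658, so the next rule applies.
Among Andersen and Sorensen, by date of promotion to current rank (earlier first): Andersen (Dec 13, 2013) before Sorensen (Aug 2, 2014).
Order: Ruiz, Brennan, Vasquez, Mendoza, Andersen, Sorensen, Reyes, Nakamura, Farouk, Varga. So position 3.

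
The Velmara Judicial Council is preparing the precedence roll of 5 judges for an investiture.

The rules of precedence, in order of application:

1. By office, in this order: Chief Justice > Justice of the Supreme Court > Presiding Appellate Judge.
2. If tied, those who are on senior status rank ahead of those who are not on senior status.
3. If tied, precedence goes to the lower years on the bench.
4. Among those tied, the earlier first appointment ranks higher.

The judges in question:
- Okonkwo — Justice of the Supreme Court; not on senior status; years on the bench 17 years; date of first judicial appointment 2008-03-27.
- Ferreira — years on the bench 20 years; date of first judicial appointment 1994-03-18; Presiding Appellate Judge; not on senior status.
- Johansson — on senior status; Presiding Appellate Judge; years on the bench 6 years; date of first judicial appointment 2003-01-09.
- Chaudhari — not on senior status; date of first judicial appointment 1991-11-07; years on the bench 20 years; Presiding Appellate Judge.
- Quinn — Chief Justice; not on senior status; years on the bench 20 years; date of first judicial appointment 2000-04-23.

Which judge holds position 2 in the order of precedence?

Okonkwo

By office: Quinn (Chief Justice); then Okonkwo (Justice of the Supreme Court); then Johansson, Chaudhari and Ferreira (Presiding Appellate Judge).
Among Johansson, Chaudhari and Ferreira, on senior status before not on senior status: Johansson (on senior status) before Chaudhari and Ferreira (not on senior status).
Chaudhari and Ferreira both have years on the bench 20 years, so the next rule applies.
Among Chaudhari and Ferreira, by date of first judicial appointment (earlier first): Chaudhari (1991-11-07) before Ferreira (1994-03-18).
Order: Quinn, Okonkwo, Johansson, Chaudhari, Ferreira.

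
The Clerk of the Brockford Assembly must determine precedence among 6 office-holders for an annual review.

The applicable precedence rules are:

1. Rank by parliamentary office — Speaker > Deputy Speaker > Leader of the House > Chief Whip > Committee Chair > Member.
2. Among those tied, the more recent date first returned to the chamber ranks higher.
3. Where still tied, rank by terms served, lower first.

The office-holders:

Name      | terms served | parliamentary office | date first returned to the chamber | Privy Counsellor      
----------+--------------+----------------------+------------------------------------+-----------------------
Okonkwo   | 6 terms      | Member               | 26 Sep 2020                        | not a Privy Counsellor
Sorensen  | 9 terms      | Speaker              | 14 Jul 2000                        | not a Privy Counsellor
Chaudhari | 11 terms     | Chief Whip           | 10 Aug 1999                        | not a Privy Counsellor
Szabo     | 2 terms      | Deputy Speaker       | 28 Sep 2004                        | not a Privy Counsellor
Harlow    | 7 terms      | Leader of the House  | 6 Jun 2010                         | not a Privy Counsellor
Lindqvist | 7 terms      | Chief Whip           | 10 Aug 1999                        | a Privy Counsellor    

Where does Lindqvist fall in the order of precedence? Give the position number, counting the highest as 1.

By parliamentary office: Sorensen (Speaker); then Szabo (Deputy Speaker); then Harlow (Leader of the House); then Lindqvist and Chaudhari (Chief Whip); then Okonkwo (Member).
Lindqvist and Chaudhari both have date first returned to the chamber 10 Aug 1999, so the next rule applies.
Among Lindqvist and Chaudhari, by terms served (lower first): Lindqvist (7 terms) before Chaudhari (11 terms).
Order: Sorensen, Szabo, Harlow, Lindqvist, Chaudhari, Okonkwo. So position 4.

4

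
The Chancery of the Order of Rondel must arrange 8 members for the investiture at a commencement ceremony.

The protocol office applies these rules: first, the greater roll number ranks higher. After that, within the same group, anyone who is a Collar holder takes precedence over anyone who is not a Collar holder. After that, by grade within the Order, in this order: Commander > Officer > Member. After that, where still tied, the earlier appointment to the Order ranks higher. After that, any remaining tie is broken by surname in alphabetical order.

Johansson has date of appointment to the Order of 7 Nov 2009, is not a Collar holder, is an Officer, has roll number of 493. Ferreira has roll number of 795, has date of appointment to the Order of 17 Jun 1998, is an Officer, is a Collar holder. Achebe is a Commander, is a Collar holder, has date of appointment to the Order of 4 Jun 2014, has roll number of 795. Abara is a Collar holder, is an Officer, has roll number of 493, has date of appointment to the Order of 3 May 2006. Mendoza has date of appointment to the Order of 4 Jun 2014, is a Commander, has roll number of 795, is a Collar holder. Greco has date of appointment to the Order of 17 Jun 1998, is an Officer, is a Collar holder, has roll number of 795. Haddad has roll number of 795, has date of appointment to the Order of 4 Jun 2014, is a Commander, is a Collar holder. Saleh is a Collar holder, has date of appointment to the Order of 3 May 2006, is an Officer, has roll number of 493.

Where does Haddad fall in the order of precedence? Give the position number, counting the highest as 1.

2

By roll number (higher first): Achebe, Haddad, Mendoza, Ferreira and Greco (each 795); then Abara, Saleh and Johansson (each 493).
Achebe, Haddad, Mendoza, Ferreira and Greco are each a Collar holder, so the next rule applies.
Among Achebe, Haddad, Mendoza, Ferreira and Greco, by grade within the Order: Achebe, Haddad and Mendoza (Commander) before Ferreira and Greco (Officer).
Achebe, Haddad and Mendoza all have date of appointment to the Order 4 Jun 2014, so the next rule applies.
Among Achebe, Haddad and Mendoza, alphabetically by surname: Achebe before Haddad before Mendoza.
Ferreira and Greco both have date of appointment to the Order 17 Jun 1998, so the next rule applies.
Among Ferreira and Greco, alphabetically by surname: Ferreira before Greco.
Among Abara, Saleh and Johansson, a Collar holder before not a Collar holder: Abara and Saleh (a Collar holder) before Johansson (not a Collar holder).
Abara and Saleh are each Officer, so the next rule applies.
Abara and Saleh both have date of appointment to the Order 3 May 2006, so the next rule applies.
Among Abara and Saleh, alphabetically by surname: Abara before Saleh.
Order: Achebe, Haddad, Mendoza, Ferreira, Greco, Abara, Saleh, Johansson. So position 2.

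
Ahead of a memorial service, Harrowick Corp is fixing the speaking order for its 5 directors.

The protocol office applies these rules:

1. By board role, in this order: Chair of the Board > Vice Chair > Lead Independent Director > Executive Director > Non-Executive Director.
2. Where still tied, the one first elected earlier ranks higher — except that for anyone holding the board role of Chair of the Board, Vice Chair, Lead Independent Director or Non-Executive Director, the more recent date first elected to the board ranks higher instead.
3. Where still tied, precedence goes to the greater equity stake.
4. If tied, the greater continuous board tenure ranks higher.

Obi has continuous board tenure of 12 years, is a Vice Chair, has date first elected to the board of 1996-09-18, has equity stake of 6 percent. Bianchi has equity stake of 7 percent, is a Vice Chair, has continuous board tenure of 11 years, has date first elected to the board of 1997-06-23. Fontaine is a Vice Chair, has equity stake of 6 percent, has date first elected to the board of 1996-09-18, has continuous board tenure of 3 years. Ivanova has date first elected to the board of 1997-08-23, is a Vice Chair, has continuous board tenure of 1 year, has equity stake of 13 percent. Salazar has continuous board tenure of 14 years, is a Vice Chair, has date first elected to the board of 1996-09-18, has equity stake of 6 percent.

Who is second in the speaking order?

Bianchi

By board role: Ivanova, Bianchi, Salazar, Obi and Fontaine (Vice Chair).
Among Ivanova, Bianchi, Salazar, Obi and Fontaine, by date first elected to the board (later first) (reversed rule for this group): Ivanova (1997-08-23) before Bianchi (1997-06-23) before Salazar, Obi and Fontaine (1996-09-18).
Salazar, Obi and Fontaine all have equity stake 6 percent, so the next rule applies.
Among Salazar, Obi and Fontaine, by continuous board tenure (higher first): Salazar (14 years) before Obi (12 years) before Fontaine (3 years).
Order: Ivanova, Bianchi, Salazar, Obi, Fontaine.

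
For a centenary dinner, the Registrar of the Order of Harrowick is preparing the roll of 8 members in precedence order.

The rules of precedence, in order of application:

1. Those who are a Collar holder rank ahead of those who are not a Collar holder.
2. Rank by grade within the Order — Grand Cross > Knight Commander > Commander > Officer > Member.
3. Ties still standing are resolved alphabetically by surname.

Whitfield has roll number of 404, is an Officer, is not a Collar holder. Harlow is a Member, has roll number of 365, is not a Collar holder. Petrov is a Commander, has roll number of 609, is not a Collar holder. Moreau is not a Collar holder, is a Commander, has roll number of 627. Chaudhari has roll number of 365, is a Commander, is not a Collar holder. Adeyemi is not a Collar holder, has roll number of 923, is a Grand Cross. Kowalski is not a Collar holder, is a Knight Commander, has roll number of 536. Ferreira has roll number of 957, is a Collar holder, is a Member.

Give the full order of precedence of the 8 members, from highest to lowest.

Ferreira, Adeyemi, Kowalski, Chaudhari, Moreau, Petrov, Whitfield, Harlow

By the first rule: Ferreira (a Collar holder); then Adeyemi, Kowalski, Chaudhari, Moreau, Petrov, Whitfield and Harlow (each not a Collar holder).
Among Adeyemi, Kowalski, Chaudhari, Moreau, Petrov, Whitfield and Harlow, by grade within the Order: Adeyemi (Grand Cross) before Kowalski (Knight Commander) before Chaudhari, Moreau and Petrov (Commander) before Whitfield (Officer) before Harlow (Member).
Among Chaudhari, Moreau and Petrov, alphabetically by surname: Chaudhari before Moreau before Petrov.
Full order: Ferreira, Adeyemi, Kowalski, Chaudhari, Moreau, Petrov, Whitfield, Harlow.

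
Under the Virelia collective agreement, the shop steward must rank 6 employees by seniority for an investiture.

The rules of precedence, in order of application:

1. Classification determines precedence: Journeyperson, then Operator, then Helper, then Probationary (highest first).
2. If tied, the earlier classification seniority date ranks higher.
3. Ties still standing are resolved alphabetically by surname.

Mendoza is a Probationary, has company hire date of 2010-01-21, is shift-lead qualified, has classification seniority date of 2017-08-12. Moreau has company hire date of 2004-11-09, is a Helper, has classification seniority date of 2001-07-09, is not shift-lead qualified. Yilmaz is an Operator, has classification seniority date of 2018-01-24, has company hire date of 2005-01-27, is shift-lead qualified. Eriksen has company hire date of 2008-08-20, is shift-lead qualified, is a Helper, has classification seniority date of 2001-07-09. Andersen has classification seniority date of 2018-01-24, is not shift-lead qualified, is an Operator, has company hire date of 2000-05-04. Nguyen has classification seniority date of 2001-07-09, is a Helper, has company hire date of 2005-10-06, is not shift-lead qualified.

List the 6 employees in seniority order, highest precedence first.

By classification: Andersen and Yilmaz (Operator); then Eriksen, Moreau and Nguyen (Helper); then Mendoza (Probationary).
Andersen and Yilmaz both have classification seniority date 2018-01-24, so the next rule applies.
Among Andersen and Yilmaz, alphabetically by surname: Andersen before Yilmaz.
Eriksen, Moreau and Nguyen all have classification seniority date 2001-07-09, so the next rule applies.
Among Eriksen, Moreau and Nguyen, alphabetically by surname: Eriksen before Moreau before Nguyen.
Full order: Andersen, Yilmaz, Eriksen, Moreau, Nguyen, Mendoza.

Andersen, Yilmaz, Eriksen, Moreau, Nguyen, Mendoza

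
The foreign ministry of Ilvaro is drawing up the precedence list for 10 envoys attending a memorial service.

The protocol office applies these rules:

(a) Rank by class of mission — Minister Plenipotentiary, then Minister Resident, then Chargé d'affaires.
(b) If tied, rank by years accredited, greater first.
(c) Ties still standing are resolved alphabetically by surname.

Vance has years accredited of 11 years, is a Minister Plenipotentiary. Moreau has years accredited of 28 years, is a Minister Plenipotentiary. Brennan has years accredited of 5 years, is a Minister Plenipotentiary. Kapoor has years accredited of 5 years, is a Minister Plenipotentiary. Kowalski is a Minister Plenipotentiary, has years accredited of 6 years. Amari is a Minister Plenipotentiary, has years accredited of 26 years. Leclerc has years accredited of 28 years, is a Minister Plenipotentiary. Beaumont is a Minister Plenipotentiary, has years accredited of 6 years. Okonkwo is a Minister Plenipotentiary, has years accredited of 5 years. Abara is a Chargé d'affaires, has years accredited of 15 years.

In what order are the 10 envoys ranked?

By class of mission: Leclerc, Moreau, Amari, Vance, Beaumont, Kowalski, Brennan, Kapoor and Okonkwo (Minister Plenipotentiary); then Abara (Chargé d'affaires).
Among Leclerc, Moreau, Amari, Vance, Beaumont, Kowalski, Brennan, Kapoor and Okonkwo, by years accredited (higher first): Leclerc and Moreau (28 years) before Amari (26 years) before Vance (11 years) before Beaumont and Kowalski (6 years) before Brennan, Kapoor and Okonkwo (5 years).
Among Leclerc and Moreau, alphabetically by surname: Leclerc before Moreau.
Among Beaumont and Kowalski, alphabetically by surname: Beaumont before Kowalski.
Among Brennan, Kapoor and Okonkwo, alphabetically by surname: Brennan before Kapoor before Okonkwo.
Full order: Leclerc, Moreau, Amari, Vance, Beaumont, Kowalski, Brennan, Kapoor, Okonkwo, Abara.

Leclerc, Moreau, Amari, Vance, Beaumont, Kowalski, Brennan, Kapoor, Okonkwo, Abara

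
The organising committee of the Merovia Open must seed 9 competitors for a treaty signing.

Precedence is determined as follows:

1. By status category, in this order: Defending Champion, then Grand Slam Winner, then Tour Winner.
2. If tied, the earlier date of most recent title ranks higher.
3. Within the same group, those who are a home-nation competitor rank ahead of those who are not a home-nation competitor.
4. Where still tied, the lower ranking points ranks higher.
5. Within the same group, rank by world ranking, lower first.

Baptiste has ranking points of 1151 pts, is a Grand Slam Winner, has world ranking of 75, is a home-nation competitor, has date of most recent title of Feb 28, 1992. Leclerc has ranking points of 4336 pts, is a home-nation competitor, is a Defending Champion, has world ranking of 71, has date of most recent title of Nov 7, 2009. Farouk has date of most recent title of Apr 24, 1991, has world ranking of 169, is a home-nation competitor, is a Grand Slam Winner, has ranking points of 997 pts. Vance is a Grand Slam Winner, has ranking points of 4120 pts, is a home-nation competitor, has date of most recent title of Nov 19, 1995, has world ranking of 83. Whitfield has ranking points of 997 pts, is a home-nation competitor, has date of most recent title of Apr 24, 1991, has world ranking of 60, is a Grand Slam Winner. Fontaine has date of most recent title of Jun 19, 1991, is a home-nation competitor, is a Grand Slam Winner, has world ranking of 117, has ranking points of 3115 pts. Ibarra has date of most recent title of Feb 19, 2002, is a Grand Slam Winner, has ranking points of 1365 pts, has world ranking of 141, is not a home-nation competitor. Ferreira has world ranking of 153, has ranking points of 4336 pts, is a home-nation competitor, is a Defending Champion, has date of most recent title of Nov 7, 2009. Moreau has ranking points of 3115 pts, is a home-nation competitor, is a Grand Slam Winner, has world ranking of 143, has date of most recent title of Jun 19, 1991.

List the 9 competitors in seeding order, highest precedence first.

By status category: Leclerc and Ferreira (Defending Champion); then Whitfield, Farouk, Fontaine, Moreau, Baptiste, Vance and Ibarra (Grand Slam Winner).
Leclerc and Ferreira both have date of most recent title Nov 7, 2009, so the next rule applies.
Leclerc and Ferreira are each a home-nation competitor, so the next rule applies.
Leclerc and Ferreira both have ranking points 4336 pts, so the next rule applies.
Among Leclerc and Ferreira, by world ranking (lower first): Leclerc (71) before Ferreira (153).
Among Whitfield, Farouk, Fontaine, Moreau, Baptiste, Vance and Ibarra, by date of most recent title (earlier first): Whitfield and Farouk (Apr 24, 1991) before Fontaine and Moreau (Jun 19, 1991) before Baptiste (Feb 28, 1992) before Vance (Nov 19, 1995) before Ibarra (Feb 19, 2002).
Whitfield and Farouk are each a home-nation competitor, so the next rule applies.
Whitfield and Farouk both have ranking points 997 pts, so the next rule applies.
Among Whitfield and Farouk, by world ranking (lower first): Whitfield (60) before Farouk (169).
Fontaine and Moreau are each a home-nation competitor, so the next rule applies.
Fontaine and Moreau both have ranking points 3115 pts, so the next rule applies.
Among Fontaine and Moreau, by world ranking (lower first): Fontaine (117) before Moreau (143).
Full order: Leclerc, Ferreira, Whitfield, Farouk, Fontaine, Moreau, Baptiste, Vance, Ibarra.

Leclerc, Ferreira, Whitfield, Farouk, Fontaine, Moreau, Baptiste, Vance, Ibarra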